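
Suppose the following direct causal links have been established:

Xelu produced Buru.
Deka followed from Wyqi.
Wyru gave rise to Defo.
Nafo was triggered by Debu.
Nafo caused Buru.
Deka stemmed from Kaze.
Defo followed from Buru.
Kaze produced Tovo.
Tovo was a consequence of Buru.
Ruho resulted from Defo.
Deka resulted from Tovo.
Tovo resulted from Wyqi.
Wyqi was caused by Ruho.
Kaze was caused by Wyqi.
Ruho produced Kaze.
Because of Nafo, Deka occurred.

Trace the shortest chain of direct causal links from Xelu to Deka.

Xelu → Buru → Tovo → Deka

Xelu → Buru
Buru → Tovo
Tovo → Deka
Length: 3 steps.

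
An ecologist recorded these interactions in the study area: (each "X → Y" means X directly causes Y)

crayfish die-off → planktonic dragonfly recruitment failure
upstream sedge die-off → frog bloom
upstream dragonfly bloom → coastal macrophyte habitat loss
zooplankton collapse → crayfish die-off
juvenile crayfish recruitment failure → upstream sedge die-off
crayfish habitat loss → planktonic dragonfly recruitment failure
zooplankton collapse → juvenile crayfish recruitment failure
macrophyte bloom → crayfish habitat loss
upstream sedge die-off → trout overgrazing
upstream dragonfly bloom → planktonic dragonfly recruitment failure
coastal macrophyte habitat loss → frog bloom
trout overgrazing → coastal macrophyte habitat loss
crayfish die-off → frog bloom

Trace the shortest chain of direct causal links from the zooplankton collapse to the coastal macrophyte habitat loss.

the zooplankton collapse → the juvenile crayfish recruitment failure
the juvenile crayfish recruitment failure → the upstream sedge die-off
the upstream sedge die-off → the trout overgrazing
the trout overgrazing → the coastal macrophyte habitat loss
Length: 4 steps.

the zooplankton collapse → the juvenile crayfish recruitment failure → the upstream sedge die-off → the trout overgrazing → the coastal macrophyte habitat loss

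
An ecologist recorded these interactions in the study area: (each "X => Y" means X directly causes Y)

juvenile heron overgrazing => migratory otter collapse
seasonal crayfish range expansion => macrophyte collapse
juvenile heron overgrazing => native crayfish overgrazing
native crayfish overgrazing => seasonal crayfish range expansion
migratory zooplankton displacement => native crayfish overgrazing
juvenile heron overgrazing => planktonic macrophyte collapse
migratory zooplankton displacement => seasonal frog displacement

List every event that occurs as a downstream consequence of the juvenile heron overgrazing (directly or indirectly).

Direct effects: the native crayfish overgrazing, the planktonic macrophyte collapse, the migratory otter collapse.
2 steps out: the seasonal crayfish range expansion.
3 steps out: the macrophyte collapse.
Not reachable from it: the migratory zooplankton displacement, the seasonal frog displacement.

the macrophyte collapse, the migratory otter collapse, the native crayfish overgrazing, the planktonic macrophyte collapse, the seasonal crayfish range expansion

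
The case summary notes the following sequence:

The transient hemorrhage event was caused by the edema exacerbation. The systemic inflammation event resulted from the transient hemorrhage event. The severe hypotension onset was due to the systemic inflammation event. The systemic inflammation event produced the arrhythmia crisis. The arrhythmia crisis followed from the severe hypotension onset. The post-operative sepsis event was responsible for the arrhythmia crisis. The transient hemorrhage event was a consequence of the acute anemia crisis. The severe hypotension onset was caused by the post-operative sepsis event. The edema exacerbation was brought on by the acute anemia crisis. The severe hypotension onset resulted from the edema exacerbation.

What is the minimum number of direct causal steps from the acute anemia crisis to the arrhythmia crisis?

Shortest chain: the acute anemia crisis → the edema exacerbation → the severe hypotension onset → the arrhythmia crisis.

3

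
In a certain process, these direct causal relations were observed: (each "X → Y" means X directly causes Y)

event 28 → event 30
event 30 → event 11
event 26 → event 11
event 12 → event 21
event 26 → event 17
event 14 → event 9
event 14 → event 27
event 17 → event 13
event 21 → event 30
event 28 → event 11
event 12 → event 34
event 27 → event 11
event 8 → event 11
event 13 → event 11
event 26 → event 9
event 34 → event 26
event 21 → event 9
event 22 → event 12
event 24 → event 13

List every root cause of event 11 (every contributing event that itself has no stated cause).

event 14, event 22, event 24, event 28, event 8

Tracing upstream from event 11: event 11 ← event 27 ← event 14.
A separate upstream branch: event 11 ← event 26 ← event 34 ← event 12 ← event 22.
A separate upstream branch: event 11 ← event 13 ← event 24.
A separate upstream branch: event 11 ← event 28.
A separate upstream branch: event 11 ← event 8.
Each of those chain origins has no stated cause.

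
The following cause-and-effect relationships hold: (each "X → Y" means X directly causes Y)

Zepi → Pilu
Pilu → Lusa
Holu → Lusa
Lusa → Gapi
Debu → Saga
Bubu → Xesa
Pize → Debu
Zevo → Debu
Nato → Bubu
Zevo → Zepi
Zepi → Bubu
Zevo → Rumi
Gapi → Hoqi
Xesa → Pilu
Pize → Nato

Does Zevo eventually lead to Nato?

No

Zevo leads to Debu, Zepi, Saga, Bubu, Xesa, Pilu, Rumi, Lusa, Gapi, Hoqi; Nato is not among them.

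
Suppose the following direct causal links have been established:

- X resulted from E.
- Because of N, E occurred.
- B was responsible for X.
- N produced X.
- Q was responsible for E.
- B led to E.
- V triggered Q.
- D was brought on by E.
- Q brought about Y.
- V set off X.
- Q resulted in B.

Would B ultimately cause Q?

B leads to E, D, X; Q is not among them.

No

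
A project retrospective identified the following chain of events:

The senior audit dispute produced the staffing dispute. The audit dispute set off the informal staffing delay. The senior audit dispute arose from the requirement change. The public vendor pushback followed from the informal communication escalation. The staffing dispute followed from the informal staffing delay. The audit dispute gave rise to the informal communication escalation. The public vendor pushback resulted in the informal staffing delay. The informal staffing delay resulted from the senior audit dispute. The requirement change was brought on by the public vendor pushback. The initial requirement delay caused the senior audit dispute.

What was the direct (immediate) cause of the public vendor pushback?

Upstream contributors include the audit dispute, but only the informal communication escalation feeds directly into the public vendor pushback.

the informal communication escalation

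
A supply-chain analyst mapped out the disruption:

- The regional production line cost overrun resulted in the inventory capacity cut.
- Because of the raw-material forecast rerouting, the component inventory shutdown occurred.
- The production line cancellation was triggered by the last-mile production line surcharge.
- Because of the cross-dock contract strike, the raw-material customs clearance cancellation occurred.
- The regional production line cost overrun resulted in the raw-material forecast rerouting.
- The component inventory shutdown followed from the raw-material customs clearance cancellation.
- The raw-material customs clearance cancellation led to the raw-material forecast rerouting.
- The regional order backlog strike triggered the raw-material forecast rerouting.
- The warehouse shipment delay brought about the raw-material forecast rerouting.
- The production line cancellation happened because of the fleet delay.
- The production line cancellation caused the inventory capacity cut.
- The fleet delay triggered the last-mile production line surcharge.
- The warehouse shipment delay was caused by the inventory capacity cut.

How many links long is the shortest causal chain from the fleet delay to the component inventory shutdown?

Shortest chain: the fleet delay → the production line cancellation → the inventory capacity cut → the warehouse shipment delay → the raw-material forecast rerouting → the component inventory shutdown.

5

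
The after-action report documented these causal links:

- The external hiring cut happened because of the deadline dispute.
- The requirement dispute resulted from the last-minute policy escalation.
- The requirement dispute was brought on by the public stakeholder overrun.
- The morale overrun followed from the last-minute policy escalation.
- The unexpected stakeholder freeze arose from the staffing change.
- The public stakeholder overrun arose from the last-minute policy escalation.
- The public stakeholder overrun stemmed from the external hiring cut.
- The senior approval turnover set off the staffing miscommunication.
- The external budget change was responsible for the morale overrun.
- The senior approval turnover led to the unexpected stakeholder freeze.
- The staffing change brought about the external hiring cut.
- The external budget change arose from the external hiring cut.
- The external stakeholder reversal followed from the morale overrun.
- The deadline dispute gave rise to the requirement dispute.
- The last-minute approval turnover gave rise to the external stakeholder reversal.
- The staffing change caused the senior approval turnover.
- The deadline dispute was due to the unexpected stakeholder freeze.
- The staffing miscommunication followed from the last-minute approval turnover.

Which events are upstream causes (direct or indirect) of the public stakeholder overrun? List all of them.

Immediate causes of the public stakeholder overrun: the last-minute policy escalation, the external hiring cut.
Further upstream: the staffing change, the senior approval turnover, the unexpected stakeholder freeze, the deadline dispute.

the deadline dispute, the external hiring cut, the last-minute policy escalation, the senior approval turnover, the staffing change, the unexpected stakeholder freeze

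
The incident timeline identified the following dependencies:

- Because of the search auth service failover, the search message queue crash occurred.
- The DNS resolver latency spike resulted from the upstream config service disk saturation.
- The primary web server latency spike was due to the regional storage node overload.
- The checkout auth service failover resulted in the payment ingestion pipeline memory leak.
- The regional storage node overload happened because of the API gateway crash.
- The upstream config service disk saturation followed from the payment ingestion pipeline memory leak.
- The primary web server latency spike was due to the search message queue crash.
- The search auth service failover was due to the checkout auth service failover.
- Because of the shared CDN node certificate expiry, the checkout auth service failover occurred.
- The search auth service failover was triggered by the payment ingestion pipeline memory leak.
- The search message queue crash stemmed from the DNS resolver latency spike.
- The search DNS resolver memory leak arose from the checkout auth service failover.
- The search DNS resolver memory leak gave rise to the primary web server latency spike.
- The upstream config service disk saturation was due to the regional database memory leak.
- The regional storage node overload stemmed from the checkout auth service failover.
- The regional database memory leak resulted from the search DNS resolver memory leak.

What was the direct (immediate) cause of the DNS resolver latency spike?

Upstream contributors include the shared CDN node certificate expiry, the checkout auth service failover, the search DNS resolver memory leak, the regional database memory leak, the payment ingestion pipeline memory leak, but only the upstream config service disk saturation feeds directly into the DNS resolver latency spike.

the upstream config service disk saturation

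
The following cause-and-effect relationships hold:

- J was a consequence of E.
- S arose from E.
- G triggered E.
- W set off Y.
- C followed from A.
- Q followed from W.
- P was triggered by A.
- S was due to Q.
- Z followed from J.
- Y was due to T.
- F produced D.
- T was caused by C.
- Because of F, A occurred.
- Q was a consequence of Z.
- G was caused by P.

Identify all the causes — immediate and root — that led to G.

A, F, P

Immediate cause of G: P.
Further upstream: F, A.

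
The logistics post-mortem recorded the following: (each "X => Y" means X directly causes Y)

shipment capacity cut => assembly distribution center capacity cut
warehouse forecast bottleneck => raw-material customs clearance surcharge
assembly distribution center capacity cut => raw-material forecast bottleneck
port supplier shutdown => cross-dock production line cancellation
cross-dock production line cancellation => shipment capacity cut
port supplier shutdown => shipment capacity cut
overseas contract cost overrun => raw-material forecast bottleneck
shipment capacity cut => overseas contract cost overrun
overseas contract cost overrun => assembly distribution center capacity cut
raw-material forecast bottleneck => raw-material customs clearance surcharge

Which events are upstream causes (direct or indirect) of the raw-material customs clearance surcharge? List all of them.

Immediate causes of the raw-material customs clearance surcharge: the warehouse forecast bottleneck, the raw-material forecast bottleneck.
Further upstream: the port supplier shutdown, the cross-dock production line cancellation, the shipment capacity cut, the overseas contract cost overrun, the assembly distribution center capacity cut.

the assembly distribution center capacity cut, the cross-dock production line cancellation, the overseas contract cost overrun, the port supplier shutdown, the raw-material forecast bottleneck, the shipment capacity cut, the warehouse forecast bottleneck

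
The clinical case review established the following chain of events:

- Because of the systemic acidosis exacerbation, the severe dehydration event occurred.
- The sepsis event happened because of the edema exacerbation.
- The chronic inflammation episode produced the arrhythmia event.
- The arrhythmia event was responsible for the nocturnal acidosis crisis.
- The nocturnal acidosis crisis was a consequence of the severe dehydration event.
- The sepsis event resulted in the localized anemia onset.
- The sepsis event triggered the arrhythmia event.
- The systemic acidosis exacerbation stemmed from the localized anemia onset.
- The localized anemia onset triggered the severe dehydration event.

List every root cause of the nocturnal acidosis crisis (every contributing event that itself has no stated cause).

the chronic inflammation episode, the edema exacerbation

Tracing upstream from the nocturnal acidosis crisis: the nocturnal acidosis crisis ← the arrhythmia event ← the sepsis event ← the edema exacerbation.
A separate upstream branch: the nocturnal acidosis crisis ← the arrhythmia event ← the chronic inflammation episode.
Each of those chain origins has no stated cause.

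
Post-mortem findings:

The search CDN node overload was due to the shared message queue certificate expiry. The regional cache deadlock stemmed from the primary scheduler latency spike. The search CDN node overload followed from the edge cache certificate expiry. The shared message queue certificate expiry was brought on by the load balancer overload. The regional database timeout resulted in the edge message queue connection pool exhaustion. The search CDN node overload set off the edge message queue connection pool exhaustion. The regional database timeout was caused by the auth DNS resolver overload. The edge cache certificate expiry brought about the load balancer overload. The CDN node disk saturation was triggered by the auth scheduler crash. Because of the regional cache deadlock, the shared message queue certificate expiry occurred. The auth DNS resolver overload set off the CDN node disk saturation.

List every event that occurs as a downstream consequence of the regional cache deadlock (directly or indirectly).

Direct effects: the shared message queue certificate expiry.
2 steps out: the search CDN node overload.
3 steps out: the edge message queue connection pool exhaustion.
Not reachable from it: the primary scheduler latency spike, the edge cache certificate expiry, the auth scheduler crash, the load balancer overload, the auth DNS resolver overload, the CDN node disk saturation, the regional database timeout.

the edge message queue connection pool exhaustion, the search CDN node overload, the shared message queue certificate expiry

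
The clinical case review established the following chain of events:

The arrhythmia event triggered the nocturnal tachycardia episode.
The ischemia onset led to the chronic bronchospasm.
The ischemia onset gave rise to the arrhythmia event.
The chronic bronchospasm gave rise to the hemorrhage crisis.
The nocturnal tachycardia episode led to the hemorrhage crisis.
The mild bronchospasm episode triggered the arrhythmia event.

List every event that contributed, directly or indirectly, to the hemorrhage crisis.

the arrhythmia event, the chronic bronchospasm, the ischemia onset, the mild bronchospasm episode, the nocturnal tachycardia episode

Immediate causes of the hemorrhage crisis: the chronic bronchospasm, the nocturnal tachycardia episode.
Further upstream: the ischemia onset, the arrhythmia event, the mild bronchospasm episode.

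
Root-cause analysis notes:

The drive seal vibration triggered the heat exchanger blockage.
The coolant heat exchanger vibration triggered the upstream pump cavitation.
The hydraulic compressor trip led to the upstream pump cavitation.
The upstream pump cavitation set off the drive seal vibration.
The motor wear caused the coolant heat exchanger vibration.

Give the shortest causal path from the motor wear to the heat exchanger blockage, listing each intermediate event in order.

the motor wear → the coolant heat exchanger vibration → the upstream pump cavitation → the drive seal vibration → the heat exchanger blockage

the motor wear → the coolant heat exchanger vibration
the coolant heat exchanger vibration → the upstream pump cavitation
the upstream pump cavitation → the drive seal vibration
the drive seal vibration → the heat exchanger blockage
Length: 4 steps.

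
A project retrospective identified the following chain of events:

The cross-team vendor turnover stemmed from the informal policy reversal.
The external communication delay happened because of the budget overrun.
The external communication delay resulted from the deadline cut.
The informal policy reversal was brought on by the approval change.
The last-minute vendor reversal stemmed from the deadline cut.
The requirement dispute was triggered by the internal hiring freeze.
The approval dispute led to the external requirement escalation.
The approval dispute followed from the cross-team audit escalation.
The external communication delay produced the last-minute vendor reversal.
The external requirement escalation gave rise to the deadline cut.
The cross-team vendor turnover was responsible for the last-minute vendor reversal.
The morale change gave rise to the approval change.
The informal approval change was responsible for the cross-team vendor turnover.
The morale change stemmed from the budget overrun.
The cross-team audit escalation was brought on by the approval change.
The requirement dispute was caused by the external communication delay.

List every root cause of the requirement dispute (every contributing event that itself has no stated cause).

Tracing upstream from the requirement dispute: the requirement dispute ← the internal hiring freeze.
A separate upstream branch: the requirement dispute ← the external communication delay ← the budget overrun.
Each of those chain origins has no stated cause.

the budget overrun, the internal hiring freeze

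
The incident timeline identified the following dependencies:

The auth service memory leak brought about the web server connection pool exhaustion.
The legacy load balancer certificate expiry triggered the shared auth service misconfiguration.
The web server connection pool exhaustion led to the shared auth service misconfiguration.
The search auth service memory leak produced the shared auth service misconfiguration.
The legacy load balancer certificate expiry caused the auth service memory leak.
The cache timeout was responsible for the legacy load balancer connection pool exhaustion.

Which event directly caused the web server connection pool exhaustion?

Upstream contributors include the legacy load balancer certificate expiry, but only the auth service memory leak feeds directly into the web server connection pool exhaustion.

the auth service memory leak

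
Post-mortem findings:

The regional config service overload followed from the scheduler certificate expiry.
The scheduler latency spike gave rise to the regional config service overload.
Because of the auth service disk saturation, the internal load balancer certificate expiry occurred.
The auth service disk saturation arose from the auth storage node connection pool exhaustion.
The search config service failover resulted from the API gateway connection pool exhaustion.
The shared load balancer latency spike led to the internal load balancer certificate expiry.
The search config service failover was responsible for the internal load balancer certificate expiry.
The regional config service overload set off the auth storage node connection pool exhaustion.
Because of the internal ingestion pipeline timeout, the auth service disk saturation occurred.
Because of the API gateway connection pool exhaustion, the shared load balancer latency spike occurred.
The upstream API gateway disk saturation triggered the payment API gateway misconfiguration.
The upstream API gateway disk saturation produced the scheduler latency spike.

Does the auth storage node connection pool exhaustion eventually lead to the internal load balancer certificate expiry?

There is a causal chain: the auth storage node connection pool exhaustion → the auth service disk saturation → the internal load balancer certificate expiry.

Yes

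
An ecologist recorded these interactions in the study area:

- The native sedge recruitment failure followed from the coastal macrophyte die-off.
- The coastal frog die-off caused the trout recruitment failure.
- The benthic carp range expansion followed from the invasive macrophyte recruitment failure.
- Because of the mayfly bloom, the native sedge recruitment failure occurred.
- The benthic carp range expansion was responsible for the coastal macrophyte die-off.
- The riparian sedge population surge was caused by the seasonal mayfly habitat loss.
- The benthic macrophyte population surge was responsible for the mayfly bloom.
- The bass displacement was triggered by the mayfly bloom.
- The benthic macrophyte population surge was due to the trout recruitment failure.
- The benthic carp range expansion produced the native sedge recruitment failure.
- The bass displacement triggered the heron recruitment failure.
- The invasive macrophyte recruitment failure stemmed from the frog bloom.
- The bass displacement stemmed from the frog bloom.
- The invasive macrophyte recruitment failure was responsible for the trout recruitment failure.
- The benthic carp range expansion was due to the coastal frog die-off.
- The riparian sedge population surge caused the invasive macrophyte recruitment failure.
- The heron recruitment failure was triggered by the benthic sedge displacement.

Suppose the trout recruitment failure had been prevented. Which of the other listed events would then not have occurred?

the benthic macrophyte population surge, the mayfly bloom

Downstream of the trout recruitment failure: the benthic macrophyte population surge, the mayfly bloom, the bass displacement, the heron recruitment failure, the native sedge recruitment failure.
Of those, still caused via another path: the bass displacement, the heron recruitment failure, the native sedge recruitment failure.
The remainder have no surviving cause.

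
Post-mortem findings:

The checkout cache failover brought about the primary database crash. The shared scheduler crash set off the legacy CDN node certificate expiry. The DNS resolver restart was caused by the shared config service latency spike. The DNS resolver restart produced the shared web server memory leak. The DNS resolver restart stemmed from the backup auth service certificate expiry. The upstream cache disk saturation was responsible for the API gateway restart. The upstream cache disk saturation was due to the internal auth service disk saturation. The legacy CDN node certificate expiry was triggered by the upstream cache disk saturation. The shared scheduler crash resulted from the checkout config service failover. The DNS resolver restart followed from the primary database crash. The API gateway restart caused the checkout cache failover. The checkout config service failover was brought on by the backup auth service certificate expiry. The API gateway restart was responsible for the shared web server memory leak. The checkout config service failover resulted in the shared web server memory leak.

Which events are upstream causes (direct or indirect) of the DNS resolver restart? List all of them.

the API gateway restart, the backup auth service certificate expiry, the checkout cache failover, the internal auth service disk saturation, the primary database crash, the shared config service latency spike, the upstream cache disk saturation

Immediate causes of the DNS resolver restart: the backup auth service certificate expiry, the primary database crash, the shared config service latency spike.
Further upstream: the internal auth service disk saturation, the upstream cache disk saturation, the API gateway restart, the checkout cache failover.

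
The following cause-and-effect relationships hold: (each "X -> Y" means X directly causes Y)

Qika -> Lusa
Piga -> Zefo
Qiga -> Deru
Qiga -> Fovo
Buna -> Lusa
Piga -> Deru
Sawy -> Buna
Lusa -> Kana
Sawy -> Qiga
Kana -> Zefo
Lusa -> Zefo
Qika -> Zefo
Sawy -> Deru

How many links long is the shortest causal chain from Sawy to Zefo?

Shortest chain: Sawy → Buna → Lusa → Zefo.

3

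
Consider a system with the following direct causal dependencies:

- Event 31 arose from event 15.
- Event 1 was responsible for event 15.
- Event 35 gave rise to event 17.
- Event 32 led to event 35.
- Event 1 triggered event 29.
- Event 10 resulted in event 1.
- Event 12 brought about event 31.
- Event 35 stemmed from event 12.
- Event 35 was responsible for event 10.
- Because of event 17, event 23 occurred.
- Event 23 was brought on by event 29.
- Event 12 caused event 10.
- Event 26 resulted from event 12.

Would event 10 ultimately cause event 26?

Event 10 leads to event 1, event 29, event 23, event 15, event 31; event 26 is not among them.

No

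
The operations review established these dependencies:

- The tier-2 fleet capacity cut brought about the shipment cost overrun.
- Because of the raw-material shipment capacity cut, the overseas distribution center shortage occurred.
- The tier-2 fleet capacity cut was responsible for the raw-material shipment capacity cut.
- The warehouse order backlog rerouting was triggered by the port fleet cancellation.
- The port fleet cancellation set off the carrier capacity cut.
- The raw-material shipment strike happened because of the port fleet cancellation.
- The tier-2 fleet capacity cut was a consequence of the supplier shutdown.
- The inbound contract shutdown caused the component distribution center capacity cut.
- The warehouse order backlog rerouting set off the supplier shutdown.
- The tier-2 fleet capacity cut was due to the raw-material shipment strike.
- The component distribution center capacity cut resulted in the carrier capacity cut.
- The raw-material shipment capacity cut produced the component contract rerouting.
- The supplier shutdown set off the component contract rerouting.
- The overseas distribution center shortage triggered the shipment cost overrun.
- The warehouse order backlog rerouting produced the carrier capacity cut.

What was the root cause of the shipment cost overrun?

Tracing upstream from the shipment cost overrun: the shipment cost overrun ← the tier-2 fleet capacity cut ← the raw-material shipment strike ← the port fleet cancellation.
The port fleet cancellation has no stated cause, so it is the root.

the port fleet cancellation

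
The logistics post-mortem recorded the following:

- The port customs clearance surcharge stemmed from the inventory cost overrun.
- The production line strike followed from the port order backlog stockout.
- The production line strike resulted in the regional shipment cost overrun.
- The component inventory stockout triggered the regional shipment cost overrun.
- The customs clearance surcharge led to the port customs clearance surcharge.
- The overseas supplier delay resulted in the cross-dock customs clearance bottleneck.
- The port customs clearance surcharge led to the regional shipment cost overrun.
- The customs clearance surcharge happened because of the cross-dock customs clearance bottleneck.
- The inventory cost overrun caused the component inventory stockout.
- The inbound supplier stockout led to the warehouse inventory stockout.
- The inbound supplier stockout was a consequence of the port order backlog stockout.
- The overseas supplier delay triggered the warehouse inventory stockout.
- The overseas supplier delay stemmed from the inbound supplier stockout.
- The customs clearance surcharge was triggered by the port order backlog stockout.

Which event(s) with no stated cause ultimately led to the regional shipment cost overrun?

Tracing upstream from the regional shipment cost overrun: the regional shipment cost overrun ← the production line strike ← the port order backlog stockout.
A separate upstream branch: the regional shipment cost overrun ← the component inventory stockout ← the inventory cost overrun.
Each of those chain origins has no stated cause.

the inventory cost overrun, the port order backlog stockout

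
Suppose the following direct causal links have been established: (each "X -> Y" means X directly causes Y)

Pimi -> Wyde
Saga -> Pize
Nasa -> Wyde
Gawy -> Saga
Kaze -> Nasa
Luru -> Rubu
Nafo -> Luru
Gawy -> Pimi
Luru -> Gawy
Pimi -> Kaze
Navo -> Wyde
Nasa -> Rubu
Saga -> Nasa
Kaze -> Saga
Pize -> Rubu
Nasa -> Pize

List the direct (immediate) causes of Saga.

Upstream contributors include Nafo, Luru, Pimi, but only Gawy, Kaze feed directly into Saga.

Gawy, Kaze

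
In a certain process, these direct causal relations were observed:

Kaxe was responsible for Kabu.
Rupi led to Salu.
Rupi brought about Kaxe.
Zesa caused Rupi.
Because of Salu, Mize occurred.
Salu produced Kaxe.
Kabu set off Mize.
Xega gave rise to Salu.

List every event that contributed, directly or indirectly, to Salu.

Immediate causes of Salu: Xega, Rupi.
Further upstream: Zesa.

Rupi, Xega, Zesa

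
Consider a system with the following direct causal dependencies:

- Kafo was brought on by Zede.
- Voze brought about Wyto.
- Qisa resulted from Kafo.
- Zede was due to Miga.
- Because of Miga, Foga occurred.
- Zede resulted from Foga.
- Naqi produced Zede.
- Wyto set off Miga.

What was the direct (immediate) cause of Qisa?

Upstream contributors include Voze, Wyto, Miga, Foga, Zede, Naqi, but only Kafo feeds directly into Qisa.

Kafo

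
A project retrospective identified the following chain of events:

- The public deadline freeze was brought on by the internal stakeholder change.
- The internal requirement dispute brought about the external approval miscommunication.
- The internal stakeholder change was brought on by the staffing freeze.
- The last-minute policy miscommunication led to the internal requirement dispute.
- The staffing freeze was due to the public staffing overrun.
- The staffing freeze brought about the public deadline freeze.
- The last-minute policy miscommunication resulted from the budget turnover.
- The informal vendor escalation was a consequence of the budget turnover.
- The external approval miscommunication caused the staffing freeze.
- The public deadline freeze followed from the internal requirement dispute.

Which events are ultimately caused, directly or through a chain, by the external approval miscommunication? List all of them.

the internal stakeholder change, the public deadline freeze, the staffing freeze

Direct effects: the staffing freeze.
2 steps out: the internal stakeholder change, the public deadline freeze.
Not reachable from it: the budget turnover, the informal vendor escalation, the last-minute policy miscommunication, the internal requirement dispute, the public staffing overrun.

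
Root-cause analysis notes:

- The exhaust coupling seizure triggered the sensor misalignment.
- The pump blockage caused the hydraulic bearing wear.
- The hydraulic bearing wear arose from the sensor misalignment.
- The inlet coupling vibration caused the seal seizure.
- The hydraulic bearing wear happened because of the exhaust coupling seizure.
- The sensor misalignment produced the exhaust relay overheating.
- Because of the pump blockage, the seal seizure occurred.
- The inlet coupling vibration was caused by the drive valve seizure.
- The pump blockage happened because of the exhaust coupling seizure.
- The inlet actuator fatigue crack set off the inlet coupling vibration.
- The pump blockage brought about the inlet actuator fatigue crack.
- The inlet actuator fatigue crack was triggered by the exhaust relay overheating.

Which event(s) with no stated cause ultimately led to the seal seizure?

Tracing upstream from the seal seizure: the seal seizure ← the pump blockage ← the exhaust coupling seizure.
A separate upstream branch: the seal seizure ← the inlet coupling vibration ← the drive valve seizure.
Each of those chain origins has no stated cause.

the drive valve seizure, the exhaust coupling seizure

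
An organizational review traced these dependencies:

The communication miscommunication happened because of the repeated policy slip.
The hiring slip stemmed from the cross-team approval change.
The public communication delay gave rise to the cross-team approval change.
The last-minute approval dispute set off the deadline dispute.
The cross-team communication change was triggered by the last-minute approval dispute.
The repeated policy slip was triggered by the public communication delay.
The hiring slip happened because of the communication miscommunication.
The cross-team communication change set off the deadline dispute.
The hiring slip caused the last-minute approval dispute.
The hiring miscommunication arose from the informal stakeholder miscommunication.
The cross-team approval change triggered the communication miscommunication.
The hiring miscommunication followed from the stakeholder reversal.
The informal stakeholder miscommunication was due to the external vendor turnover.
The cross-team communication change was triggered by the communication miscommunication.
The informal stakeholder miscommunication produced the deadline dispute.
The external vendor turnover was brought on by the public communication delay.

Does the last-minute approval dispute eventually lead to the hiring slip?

The last-minute approval dispute leads to the cross-team communication change, the deadline dispute; the hiring slip is not among them.

No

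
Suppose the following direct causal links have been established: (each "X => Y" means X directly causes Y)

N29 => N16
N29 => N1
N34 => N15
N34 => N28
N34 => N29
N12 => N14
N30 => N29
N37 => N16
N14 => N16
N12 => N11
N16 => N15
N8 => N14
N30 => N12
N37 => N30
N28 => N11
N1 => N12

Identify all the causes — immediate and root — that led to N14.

Immediate causes of N14: N12, N8.
Further upstream: N34, N37, N30, N29, N1.

N1, N12, N29, N30, N34, N37, N8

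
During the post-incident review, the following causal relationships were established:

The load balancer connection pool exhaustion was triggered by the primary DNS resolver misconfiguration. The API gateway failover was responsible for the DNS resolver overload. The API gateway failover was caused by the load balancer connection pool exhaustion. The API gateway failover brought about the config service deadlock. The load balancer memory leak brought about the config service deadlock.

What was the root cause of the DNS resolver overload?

the primary DNS resolver misconfiguration

Tracing upstream from the DNS resolver overload: the DNS resolver overload ← the API gateway failover ← the load balancer connection pool exhaustion ← the primary DNS resolver misconfiguration.
The primary DNS resolver misconfiguration has no stated cause, so it is the root.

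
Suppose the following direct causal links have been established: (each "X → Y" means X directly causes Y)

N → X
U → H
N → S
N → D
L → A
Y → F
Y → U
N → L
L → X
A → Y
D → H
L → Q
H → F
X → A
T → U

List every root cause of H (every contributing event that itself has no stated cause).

N, T

Tracing upstream from H: H ← D ← N.
A separate upstream branch: H ← U ← T.
Each of those chain origins has no stated cause.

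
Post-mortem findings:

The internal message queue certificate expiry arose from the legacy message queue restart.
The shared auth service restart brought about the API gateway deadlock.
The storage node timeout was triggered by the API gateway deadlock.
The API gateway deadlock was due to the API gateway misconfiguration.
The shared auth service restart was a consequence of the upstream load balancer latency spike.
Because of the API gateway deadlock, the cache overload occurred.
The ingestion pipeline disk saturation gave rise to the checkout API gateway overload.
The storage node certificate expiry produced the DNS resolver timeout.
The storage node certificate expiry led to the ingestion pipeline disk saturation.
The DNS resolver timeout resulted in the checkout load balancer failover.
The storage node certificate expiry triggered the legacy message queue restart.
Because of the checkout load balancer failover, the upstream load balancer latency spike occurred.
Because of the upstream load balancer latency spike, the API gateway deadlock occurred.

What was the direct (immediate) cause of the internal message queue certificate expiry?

Upstream contributors include the storage node certificate expiry, but only the legacy message queue restart feeds directly into the internal message queue certificate expiry.

the legacy message queue restart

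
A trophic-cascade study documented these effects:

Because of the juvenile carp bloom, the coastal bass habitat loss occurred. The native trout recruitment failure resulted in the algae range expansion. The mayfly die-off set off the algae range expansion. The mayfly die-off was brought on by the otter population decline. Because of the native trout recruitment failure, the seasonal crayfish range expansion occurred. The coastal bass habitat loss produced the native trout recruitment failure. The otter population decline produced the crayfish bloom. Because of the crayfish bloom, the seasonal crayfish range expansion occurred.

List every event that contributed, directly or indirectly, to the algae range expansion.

Immediate causes of the algae range expansion: the native trout recruitment failure, the mayfly die-off.
Further upstream: the otter population decline, the juvenile carp bloom, the coastal bass habitat loss.

the coastal bass habitat loss, the juvenile carp bloom, the mayfly die-off, the native trout recruitment failure, the otter population decline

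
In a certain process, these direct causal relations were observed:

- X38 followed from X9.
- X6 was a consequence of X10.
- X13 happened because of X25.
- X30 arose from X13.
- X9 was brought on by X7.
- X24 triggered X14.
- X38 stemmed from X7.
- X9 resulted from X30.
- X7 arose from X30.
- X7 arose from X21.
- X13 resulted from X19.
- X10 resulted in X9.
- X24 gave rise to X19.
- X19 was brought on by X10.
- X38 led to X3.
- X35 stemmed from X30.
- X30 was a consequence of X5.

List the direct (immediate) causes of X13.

X19, X25

Upstream contributors include X10, X24, but only X19, X25 feed directly into X13.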